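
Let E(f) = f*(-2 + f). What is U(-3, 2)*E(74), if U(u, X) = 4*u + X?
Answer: -53280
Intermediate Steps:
U(u, X) = X + 4*u
U(-3, 2)*E(74) = (2 + 4*(-3))*(74*(-2 + 74)) = (2 - 12)*(74*72) = -10*5328 = -53280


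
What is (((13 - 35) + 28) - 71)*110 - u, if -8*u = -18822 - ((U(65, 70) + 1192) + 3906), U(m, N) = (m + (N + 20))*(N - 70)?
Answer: -10140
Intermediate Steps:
U(m, N) = (-70 + N)*(20 + N + m) (U(m, N) = (m + (20 + N))*(-70 + N) = (20 + N + m)*(-70 + N) = (-70 + N)*(20 + N + m))
u = 2990 (u = -(-18822 - (((-1400 + 70² - 70*65 - 50*70 + 70*65) + 1192) + 3906))/8 = -(-18822 - (((-1400 + 4900 - 4550 - 3500 + 4550) + 1192) + 3906))/8 = -(-18822 - ((0 + 1192) + 3906))/8 = -(-18822 - (1192 + 3906))/8 = -(-18822 - 1*5098)/8 = -(-18822 - 5098)/8 = -⅛*(-23920) = 2990)
(((13 - 35) + 28) - 71)*110 - u = (((13 - 35) + 28) - 71)*110 - 1*2990 = ((-22 + 28) - 71)*110 - 2990 = (6 - 71)*110 - 2990 = -65*110 - 2990 = -7150 - 2990 = -10140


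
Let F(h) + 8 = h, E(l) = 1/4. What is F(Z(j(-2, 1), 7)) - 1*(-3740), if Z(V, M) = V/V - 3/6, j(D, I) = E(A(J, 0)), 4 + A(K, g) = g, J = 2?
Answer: 7465/2 ≈ 3732.5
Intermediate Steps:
A(K, g) = -4 + g
E(l) = ¼ (E(l) = 1*(¼) = ¼)
j(D, I) = ¼
Z(V, M) = ½ (Z(V, M) = 1 - 3*⅙ = 1 - ½ = ½)
F(h) = -8 + h
F(Z(j(-2, 1), 7)) - 1*(-3740) = (-8 + ½) - 1*(-3740) = -15/2 + 3740 = 7465/2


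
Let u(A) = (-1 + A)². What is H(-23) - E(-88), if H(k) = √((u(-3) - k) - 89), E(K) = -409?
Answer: 409 + 5*I*√2 ≈ 409.0 + 7.0711*I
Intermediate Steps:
H(k) = √(-73 - k) (H(k) = √(((-1 - 3)² - k) - 89) = √(((-4)² - k) - 89) = √((16 - k) - 89) = √(-73 - k))
H(-23) - E(-88) = √(-73 - 1*(-23)) - 1*(-409) = √(-73 + 23) + 409 = √(-50) + 409 = 5*I*√2 + 409 = 409 + 5*I*√2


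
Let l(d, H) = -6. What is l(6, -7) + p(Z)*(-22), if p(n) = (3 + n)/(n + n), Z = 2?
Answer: -67/2 ≈ -33.500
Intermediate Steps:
p(n) = (3 + n)/(2*n) (p(n) = (3 + n)/((2*n)) = (3 + n)*(1/(2*n)) = (3 + n)/(2*n))
l(6, -7) + p(Z)*(-22) = -6 + ((½)*(3 + 2)/2)*(-22) = -6 + ((½)*(½)*5)*(-22) = -6 + (5/4)*(-22) = -6 - 55/2 = -67/2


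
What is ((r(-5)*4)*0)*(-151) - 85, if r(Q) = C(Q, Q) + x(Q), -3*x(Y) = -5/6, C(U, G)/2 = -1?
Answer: -85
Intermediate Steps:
C(U, G) = -2 (C(U, G) = 2*(-1) = -2)
x(Y) = 5/18 (x(Y) = -(-5)/(3*6) = -⅓*(-⅚) = 5/18)
r(Q) = -31/18 (r(Q) = -2 + 5/18 = -31/18)
((r(-5)*4)*0)*(-151) - 85 = (-31/18*4*0)*(-151) - 85 = -62/9*0*(-151) - 85 = 0*(-151) - 85 = 0 - 85 = -85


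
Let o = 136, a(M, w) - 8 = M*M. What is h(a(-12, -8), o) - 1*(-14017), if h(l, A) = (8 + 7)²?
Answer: 14242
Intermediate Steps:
a(M, w) = 8 + M² (a(M, w) = 8 + M*M = 8 + M²)
h(l, A) = 225 (h(l, A) = 15² = 225)
h(a(-12, -8), o) - 1*(-14017) = 225 - 1*(-14017) = 225 + 14017 = 14242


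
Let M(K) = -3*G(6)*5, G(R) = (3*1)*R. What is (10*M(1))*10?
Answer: -27000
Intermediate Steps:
G(R) = 3*R
M(K) = -270 (M(K) = -9*6*5 = -3*18*5 = -54*5 = -270)
(10*M(1))*10 = (10*(-270))*10 = -2700*10 = -27000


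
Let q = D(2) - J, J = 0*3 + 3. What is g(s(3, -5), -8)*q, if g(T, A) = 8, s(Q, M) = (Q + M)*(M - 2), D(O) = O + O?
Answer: 8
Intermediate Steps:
D(O) = 2*O
s(Q, M) = (-2 + M)*(M + Q) (s(Q, M) = (M + Q)*(-2 + M) = (-2 + M)*(M + Q))
J = 3 (J = 0 + 3 = 3)
q = 1 (q = 2*2 - 1*3 = 4 - 3 = 1)
g(s(3, -5), -8)*q = 8*1 = 8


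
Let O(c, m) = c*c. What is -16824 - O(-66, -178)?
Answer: -21180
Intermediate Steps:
O(c, m) = c²
-16824 - O(-66, -178) = -16824 - 1*(-66)² = -16824 - 1*4356 = -16824 - 4356 = -21180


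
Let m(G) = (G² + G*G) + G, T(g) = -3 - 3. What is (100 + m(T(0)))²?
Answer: 27556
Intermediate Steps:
T(g) = -6
m(G) = G + 2*G² (m(G) = (G² + G²) + G = 2*G² + G = G + 2*G²)
(100 + m(T(0)))² = (100 - 6*(1 + 2*(-6)))² = (100 - 6*(1 - 12))² = (100 - 6*(-11))² = (100 + 66)² = 166² = 27556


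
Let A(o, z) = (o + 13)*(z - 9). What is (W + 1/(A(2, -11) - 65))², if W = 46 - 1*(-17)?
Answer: 528724036/133225 ≈ 3968.7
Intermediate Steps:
A(o, z) = (-9 + z)*(13 + o) (A(o, z) = (13 + o)*(-9 + z) = (-9 + z)*(13 + o))
W = 63 (W = 46 + 17 = 63)
(W + 1/(A(2, -11) - 65))² = (63 + 1/((-117 - 9*2 + 13*(-11) + 2*(-11)) - 65))² = (63 + 1/((-117 - 18 - 143 - 22) - 65))² = (63 + 1/(-300 - 65))² = (63 + 1/(-365))² = (63 - 1/365)² = (22994/365)² = 528724036/133225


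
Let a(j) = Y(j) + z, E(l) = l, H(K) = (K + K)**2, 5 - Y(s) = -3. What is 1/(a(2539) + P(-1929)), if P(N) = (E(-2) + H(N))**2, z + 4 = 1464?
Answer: 1/221538278443712 ≈ 4.5139e-15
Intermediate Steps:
z = 1460 (z = -4 + 1464 = 1460)
Y(s) = 8 (Y(s) = 5 - 1*(-3) = 5 + 3 = 8)
H(K) = 4*K**2 (H(K) = (2*K)**2 = 4*K**2)
a(j) = 1468 (a(j) = 8 + 1460 = 1468)
P(N) = (-2 + 4*N**2)**2
1/(a(2539) + P(-1929)) = 1/(1468 + 4*(-1 + 2*(-1929)**2)**2) = 1/(1468 + 4*(-1 + 2*3721041)**2) = 1/(1468 + 4*(-1 + 7442082)**2) = 1/(1468 + 4*7442081**2) = 1/(1468 + 4*55384569610561) = 1/(1468 + 221538278442244) = 1/221538278443712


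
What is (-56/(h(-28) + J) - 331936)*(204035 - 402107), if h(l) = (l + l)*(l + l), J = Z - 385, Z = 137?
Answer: 23734750475016/361 ≈ 6.5747e+10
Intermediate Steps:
J = -248 (J = 137 - 385 = -248)
h(l) = 4*l**2 (h(l) = (2*l)*(2*l) = 4*l**2)
(-56/(h(-28) + J) - 331936)*(204035 - 402107) = (-56/(4*(-28)**2 - 248) - 331936)*(204035 - 402107) = (-56/(4*784 - 248) - 331936)*(-198072) = (-56/(3136 - 248) - 331936)*(-198072) = (-56/2888 - 331936)*(-198072) = (-56*1/2888 - 331936)*(-198072) = (-7/361 - 331936)*(-198072) = -119828903/361*(-198072) = 23734750475016/361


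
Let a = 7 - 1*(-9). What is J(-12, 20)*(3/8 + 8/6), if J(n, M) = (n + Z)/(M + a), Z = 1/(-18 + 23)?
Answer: -2419/4320 ≈ -0.55995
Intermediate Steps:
a = 16 (a = 7 + 9 = 16)
Z = ⅕ (Z = 1/5 = ⅕ ≈ 0.20000)
J(n, M) = (⅕ + n)/(16 + M) (J(n, M) = (n + ⅕)/(M + 16) = (⅕ + n)/(16 + M))
J(-12, 20)*(3/8 + 8/6) = ((⅕ - 12)/(16 + 20))*(3/8 + 8/6) = (-59/5/36)*(3*(⅛) + 8*(⅙)) = ((1/36)*(-59/5))*(3/8 + 4/3) = -59/180*41/24 = -2419/4320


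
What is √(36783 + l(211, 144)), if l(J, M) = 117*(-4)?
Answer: 3*√4035 ≈ 190.56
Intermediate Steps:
l(J, M) = -468
√(36783 + l(211, 144)) = √(36783 - 468) = √36315 = 3*√4035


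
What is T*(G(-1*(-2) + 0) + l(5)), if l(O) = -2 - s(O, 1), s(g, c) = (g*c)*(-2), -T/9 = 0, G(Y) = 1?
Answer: 0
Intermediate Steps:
T = 0 (T = -9*0 = 0)
s(g, c) = -2*c*g (s(g, c) = (c*g)*(-2) = -2*c*g)
l(O) = -2 + 2*O (l(O) = -2 - (-2)*O = -2 + 2*O)
T*(G(-1*(-2) + 0) + l(5)) = 0*(1 + (-2 + 2*5)) = 0*(1 + (-2 + 10)) = 0*(1 + 8) = 0*9 = 0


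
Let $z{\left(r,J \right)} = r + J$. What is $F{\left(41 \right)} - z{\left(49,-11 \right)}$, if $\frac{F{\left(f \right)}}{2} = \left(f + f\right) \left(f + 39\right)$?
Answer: $13082$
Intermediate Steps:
$z{\left(r,J \right)} = J + r$
$F{\left(f \right)} = 4 f \left(39 + f\right)$ ($F{\left(f \right)} = 2 \left(f + f\right) \left(f + 39\right) = 2 \cdot 2 f \left(39 + f\right) = 4 f \left(39 + f\right)$)
$F{\left(41 \right)} - z{\left(49,-11 \right)} = 4 \cdot 41 \left(39 + 41\right) - \left(-11 + 49\right) = 4 \cdot 41 \cdot 80 - 38 = 13120 - 38 = 13082$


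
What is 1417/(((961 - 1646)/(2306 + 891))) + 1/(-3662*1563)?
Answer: -25929241012879/3920738610 ≈ -6613.4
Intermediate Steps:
1417/(((961 - 1646)/(2306 + 891))) + 1/(-3662*1563) = 1417/((-685/3197)) - 1/3662*1/1563 = 1417/((-685*1/3197)) - 1/5723706 = 1417/(-685/3197) - 1/5723706 = 1417*(-3197/685) - 1/5723706 = -4530149/685 - 1/5723706 = -25929241012879/3920738610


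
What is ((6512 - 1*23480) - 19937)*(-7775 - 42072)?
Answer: 1839603535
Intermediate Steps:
((6512 - 1*23480) - 19937)*(-7775 - 42072) = ((6512 - 23480) - 19937)*(-49847) = (-16968 - 19937)*(-49847) = -36905*(-49847) = 1839603535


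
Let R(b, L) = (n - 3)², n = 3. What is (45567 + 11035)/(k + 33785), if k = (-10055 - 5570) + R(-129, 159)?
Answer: 28301/9080 ≈ 3.1169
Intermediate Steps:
R(b, L) = 0 (R(b, L) = (3 - 3)² = 0² = 0)
k = -15625 (k = (-10055 - 5570) + 0 = -15625 + 0 = -15625)
(45567 + 11035)/(k + 33785) = (45567 + 11035)/(-15625 + 33785) = 56602/18160 = 56602*(1/18160) = 28301/9080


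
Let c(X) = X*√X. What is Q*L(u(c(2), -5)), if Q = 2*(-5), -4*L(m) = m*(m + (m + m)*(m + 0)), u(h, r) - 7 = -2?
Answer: 1375/2 ≈ 687.50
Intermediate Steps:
c(X) = X^(3/2)
u(h, r) = 5 (u(h, r) = 7 - 2 = 5)
L(m) = -m*(m + 2*m²)/4 (L(m) = -m*(m + (m + m)*(m + 0))/4 = -m*(m + (2*m)*m)/4 = -m*(m + 2*m²)/4)
Q = -10
Q*L(u(c(2), -5)) = -5*5²*(-1 - 2*5)/2 = -5*25*(-1 - 10)/2 = -5*25*(-11)/2 = -10*(-275/4) = 1375/2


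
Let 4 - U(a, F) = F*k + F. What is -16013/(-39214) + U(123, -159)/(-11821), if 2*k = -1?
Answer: 93007652/231774347 ≈ 0.40129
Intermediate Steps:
k = -½ (k = (½)*(-1) = -½ ≈ -0.50000)
U(a, F) = 4 - F/2 (U(a, F) = 4 - (F*(-½) + F) = 4 - (-F/2 + F) = 4 - F/2)
-16013/(-39214) + U(123, -159)/(-11821) = -16013/(-39214) + (4 - ½*(-159))/(-11821) = -16013*(-1/39214) + (4 + 159/2)*(-1/11821) = 16013/39214 + (167/2)*(-1/11821) = 16013/39214 - 167/23642 = 93007652/231774347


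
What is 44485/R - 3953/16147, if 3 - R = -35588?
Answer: 8621016/8577431 ≈ 1.0051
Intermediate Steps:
R = 35591 (R = 3 - 1*(-35588) = 3 + 35588 = 35591)
44485/R - 3953/16147 = 44485/35591 - 3953/16147 = 44485*(1/35591) - 3953*1/16147 = 44485/35591 - 59/241 = 8621016/8577431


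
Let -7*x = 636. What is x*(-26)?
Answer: 16536/7 ≈ 2362.3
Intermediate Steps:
x = -636/7 (x = -⅐*636 = -636/7 ≈ -90.857)
x*(-26) = -636/7*(-26) = 16536/7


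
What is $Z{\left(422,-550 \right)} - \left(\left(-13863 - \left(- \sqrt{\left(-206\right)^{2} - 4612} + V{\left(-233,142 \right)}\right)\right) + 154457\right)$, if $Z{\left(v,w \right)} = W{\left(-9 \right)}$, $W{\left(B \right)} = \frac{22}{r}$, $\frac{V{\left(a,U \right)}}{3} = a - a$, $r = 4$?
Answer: $- \frac{281177}{2} - 8 \sqrt{591} \approx -1.4078 \cdot 10^{5}$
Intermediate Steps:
$V{\left(a,U \right)} = 0$ ($V{\left(a,U \right)} = 3 \left(a - a\right) = 3 \cdot 0 = 0$)
$W{\left(B \right)} = \frac{11}{2}$ ($W{\left(B \right)} = \frac{22}{4} = 22 \cdot \frac{1}{4} = \frac{11}{2}$)
$Z{\left(v,w \right)} = \frac{11}{2}$
$Z{\left(422,-550 \right)} - \left(\left(-13863 - \left(- \sqrt{\left(-206\right)^{2} - 4612} + V{\left(-233,142 \right)}\right)\right) + 154457\right) = \frac{11}{2} - \left(\left(-13863 + \left(\sqrt{\left(-206\right)^{2} - 4612} - 0\right)\right) + 154457\right) = \frac{11}{2} - \left(\left(-13863 + \left(\sqrt{42436 - 4612} + 0\right)\right) + 154457\right) = \frac{11}{2} - \left(\left(-13863 + \left(\sqrt{37824} + 0\right)\right) + 154457\right) = \frac{11}{2} - \left(\left(-13863 + \left(8 \sqrt{591} + 0\right)\right) + 154457\right) = \frac{11}{2} - \left(\left(-13863 + 8 \sqrt{591}\right) + 154457\right) = \frac{11}{2} - \left(140594 + 8 \sqrt{591}\right) = - \frac{281177}{2} - 8 \sqrt{591}$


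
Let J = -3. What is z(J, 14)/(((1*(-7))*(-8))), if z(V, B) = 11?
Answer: 11/56 ≈ 0.19643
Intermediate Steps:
z(J, 14)/(((1*(-7))*(-8))) = 11/(((1*(-7))*(-8))) = 11/((-7*(-8))) = 11/56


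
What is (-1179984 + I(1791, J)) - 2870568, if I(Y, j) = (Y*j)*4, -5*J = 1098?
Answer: -28118832/5 ≈ -5.6238e+6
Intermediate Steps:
J = -1098/5 (J = -1/5*1098 = -1098/5 ≈ -219.60)
I(Y, j) = 4*Y*j
(-1179984 + I(1791, J)) - 2870568 = (-1179984 + 4*1791*(-1098/5)) - 2870568 = (-1179984 - 7866072/5) - 2870568 = -13765992/5 - 2870568 = -28118832/5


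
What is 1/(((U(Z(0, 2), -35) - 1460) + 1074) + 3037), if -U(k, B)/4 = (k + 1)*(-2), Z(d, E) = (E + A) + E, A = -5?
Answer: 1/2651 ≈ 0.00037722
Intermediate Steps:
Z(d, E) = -5 + 2*E (Z(d, E) = (E - 5) + E = (-5 + E) + E = -5 + 2*E)
U(k, B) = 8 + 8*k (U(k, B) = -4*(k + 1)*(-2) = -4*(1 + k)*(-2) = -4*(-2 - 2*k) = 8 + 8*k)
1/(((U(Z(0, 2), -35) - 1460) + 1074) + 3037) = 1/((((8 + 8*(-5 + 2*2)) - 1460) + 1074) + 3037) = 1/((((8 + 8*(-5 + 4)) - 1460) + 1074) + 3037) = 1/((((8 + 8*(-1)) - 1460) + 1074) + 3037) = 1/((((8 - 8) - 1460) + 1074) + 3037) = 1/(((0 - 1460) + 1074) + 3037) = 1/((-1460 + 1074) + 3037) = 1/(-386 + 3037) = 1/2651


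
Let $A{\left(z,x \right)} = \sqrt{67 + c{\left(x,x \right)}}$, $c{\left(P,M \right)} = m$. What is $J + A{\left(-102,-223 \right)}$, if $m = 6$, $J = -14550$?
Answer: $-14550 + \sqrt{73} \approx -14541.0$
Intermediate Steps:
$c{\left(P,M \right)} = 6$
$A{\left(z,x \right)} = \sqrt{73}$ ($A{\left(z,x \right)} = \sqrt{67 + 6} = \sqrt{73}$)
$J + A{\left(-102,-223 \right)} = -14550 + \sqrt{73}$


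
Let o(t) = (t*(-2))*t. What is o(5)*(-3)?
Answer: 150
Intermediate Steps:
o(t) = -2*t² (o(t) = (-2*t)*t = -2*t²)
o(5)*(-3) = -2*5²*(-3) = -2*25*(-3) = -50*(-3) = 150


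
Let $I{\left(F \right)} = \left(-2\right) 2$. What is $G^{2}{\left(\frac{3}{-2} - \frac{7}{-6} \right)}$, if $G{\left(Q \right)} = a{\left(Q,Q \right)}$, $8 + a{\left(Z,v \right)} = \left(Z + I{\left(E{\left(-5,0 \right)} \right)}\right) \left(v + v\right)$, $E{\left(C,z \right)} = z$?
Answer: $\frac{2116}{81} \approx 26.123$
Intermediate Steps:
$I{\left(F \right)} = -4$
$a{\left(Z,v \right)} = -8 + 2 v \left(-4 + Z\right)$ ($a{\left(Z,v \right)} = -8 + \left(Z - 4\right) \left(v + v\right) = -8 + \left(-4 + Z\right) 2 v = -8 + 2 v \left(-4 + Z\right)$)
$G{\left(Q \right)} = -8 - 8 Q + 2 Q^{2}$ ($G{\left(Q \right)} = -8 - 8 Q + 2 Q Q = -8 - 8 Q + 2 Q^{2}$)
$G^{2}{\left(\frac{3}{-2} - \frac{7}{-6} \right)} = \left(-8 - 8 \left(\frac{3}{-2} - \frac{7}{-6}\right) + 2 \left(\frac{3}{-2} - \frac{7}{-6}\right)^{2}\right)^{2} = \left(-8 - 8 \left(3 \left(- \frac{1}{2}\right) - - \frac{7}{6}\right) + 2 \left(3 \left(- \frac{1}{2}\right) - - \frac{7}{6}\right)^{2}\right)^{2} = \left(-8 - 8 \left(- \frac{3}{2} + \frac{7}{6}\right) + 2 \left(- \frac{3}{2} + \frac{7}{6}\right)^{2}\right)^{2} = \left(-8 - - \frac{8}{3} + 2 \left(- \frac{1}{3}\right)^{2}\right)^{2} = \left(-8 + \frac{8}{3} + 2 \cdot \frac{1}{9}\right)^{2} = \left(-8 + \frac{8}{3} + \frac{2}{9}\right)^{2} = \left(- \frac{46}{9}\right)^{2} = \frac{2116}{81}$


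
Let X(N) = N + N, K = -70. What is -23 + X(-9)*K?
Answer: 1237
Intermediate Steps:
X(N) = 2*N
-23 + X(-9)*K = -23 + (2*(-9))*(-70) = -23 - 18*(-70) = -23 + 1260 = 1237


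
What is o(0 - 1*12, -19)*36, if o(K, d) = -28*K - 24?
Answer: 11232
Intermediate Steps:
o(K, d) = -24 - 28*K
o(0 - 1*12, -19)*36 = (-24 - 28*(0 - 1*12))*36 = (-24 - 28*(0 - 12))*36 = (-24 - 28*(-12))*36 = (-24 + 336)*36 = 312*36 = 11232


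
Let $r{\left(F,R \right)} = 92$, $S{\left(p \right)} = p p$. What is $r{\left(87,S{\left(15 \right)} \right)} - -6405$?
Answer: $6497$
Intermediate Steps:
$S{\left(p \right)} = p^{2}$
$r{\left(87,S{\left(15 \right)} \right)} - -6405 = 92 - -6405 = 92 + 6405 = 6497$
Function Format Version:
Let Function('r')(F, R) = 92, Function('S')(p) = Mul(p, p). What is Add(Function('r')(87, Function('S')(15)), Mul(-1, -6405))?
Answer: 6497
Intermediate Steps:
Function('S')(p) = Pow(p, 2)
Add(Function('r')(87, Function('S')(15)), Mul(-1, -6405)) = Add(92, Mul(-1, -6405)) = Add(92, 6405) = 6497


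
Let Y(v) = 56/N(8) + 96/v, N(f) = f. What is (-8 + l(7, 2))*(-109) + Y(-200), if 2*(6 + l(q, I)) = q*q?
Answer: -56899/50 ≈ -1138.0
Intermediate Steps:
l(q, I) = -6 + q²/2 (l(q, I) = -6 + (q*q)/2 = -6 + q²/2)
Y(v) = 7 + 96/v (Y(v) = 56/8 + 96/v = 56*(⅛) + 96/v = 7 + 96/v)
(-8 + l(7, 2))*(-109) + Y(-200) = (-8 + (-6 + (½)*7²))*(-109) + (7 + 96/(-200)) = (-8 + (-6 + (½)*49))*(-109) + (7 + 96*(-1/200)) = (-8 + (-6 + 49/2))*(-109) + (7 - 12/25) = (-8 + 37/2)*(-109) + 163/25 = (21/2)*(-109) + 163/25 = -2289/2 + 163/25 = -56899/50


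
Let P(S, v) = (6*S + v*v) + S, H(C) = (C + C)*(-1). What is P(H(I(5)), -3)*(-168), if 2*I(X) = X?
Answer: 4368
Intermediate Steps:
I(X) = X/2
H(C) = -2*C (H(C) = (2*C)*(-1) = -2*C)
P(S, v) = v² + 7*S (P(S, v) = (6*S + v²) + S = (v² + 6*S) + S = v² + 7*S)
P(H(I(5)), -3)*(-168) = ((-3)² + 7*(-5))*(-168) = (9 + 7*(-2*5/2))*(-168) = (9 + 7*(-5))*(-168) = (9 - 35)*(-168) = -26*(-168) = 4368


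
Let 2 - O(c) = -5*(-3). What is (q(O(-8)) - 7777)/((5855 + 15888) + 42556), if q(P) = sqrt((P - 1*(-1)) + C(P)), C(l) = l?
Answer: -7777/64299 + 5*I/64299 ≈ -0.12095 + 7.7762e-5*I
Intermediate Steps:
O(c) = -13 (O(c) = 2 - (-5)*(-3) = 2 - 1*15 = 2 - 15 = -13)
q(P) = sqrt(1 + 2*P) (q(P) = sqrt((P - 1*(-1)) + P) = sqrt((P + 1) + P) = sqrt((1 + P) + P) = sqrt(1 + 2*P))
(q(O(-8)) - 7777)/((5855 + 15888) + 42556) = (sqrt(1 + 2*(-13)) - 7777)/((5855 + 15888) + 42556) = (sqrt(1 - 26) - 7777)/(21743 + 42556) = (sqrt(-25) - 7777)/64299 = (5*I - 7777)*(1/64299) = (-7777 + 5*I)*(1/64299) = -7777/64299 + 5*I/64299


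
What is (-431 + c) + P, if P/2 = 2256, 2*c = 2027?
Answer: 10189/2 ≈ 5094.5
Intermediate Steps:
c = 2027/2 (c = (½)*2027 = 2027/2 ≈ 1013.5)
P = 4512 (P = 2*2256 = 4512)
(-431 + c) + P = (-431 + 2027/2) + 4512 = 1165/2 + 4512 = 10189/2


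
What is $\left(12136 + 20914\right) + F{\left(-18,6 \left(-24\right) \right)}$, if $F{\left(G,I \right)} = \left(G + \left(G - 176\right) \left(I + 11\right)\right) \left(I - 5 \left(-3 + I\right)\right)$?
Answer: $15271394$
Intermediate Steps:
$F{\left(G,I \right)} = \left(15 - 4 I\right) \left(G + \left(-176 + G\right) \left(11 + I\right)\right)$ ($F{\left(G,I \right)} = \left(G + \left(-176 + G\right) \left(11 + I\right)\right) \left(I - \left(-15 + 5 I\right)\right) = \left(G + \left(-176 + G\right) \left(11 + I\right)\right) \left(15 - 4 I\right) = \left(15 - 4 I\right) \left(G + \left(-176 + G\right) \left(11 + I\right)\right)$)
$\left(12136 + 20914\right) + F{\left(-18,6 \left(-24\right) \right)} = \left(12136 + 20914\right) + \left(-29040 + 180 \left(-18\right) + 704 \left(6 \left(-24\right)\right)^{2} + 5104 \cdot 6 \left(-24\right) - - 594 \cdot 6 \left(-24\right) - - 72 \left(6 \left(-24\right)\right)^{2}\right) = 33050 - \left(767256 - 16091136 + 85536\right) = 33050 - \left(-13745352 - 1492992\right) = 33050 - -15238344 = 33050 + 15238344 = 15271394$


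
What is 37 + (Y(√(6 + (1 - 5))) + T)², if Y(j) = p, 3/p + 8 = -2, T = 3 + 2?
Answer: 5909/100 ≈ 59.090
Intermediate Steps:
T = 5
p = -3/10 (p = 3/(-8 - 2) = 3/(-10) = 3*(-⅒) = -3/10 ≈ -0.30000)
Y(j) = -3/10
37 + (Y(√(6 + (1 - 5))) + T)² = 37 + (-3/10 + 5)² = 37 + (47/10)² = 37 + 2209/100 = 5909/100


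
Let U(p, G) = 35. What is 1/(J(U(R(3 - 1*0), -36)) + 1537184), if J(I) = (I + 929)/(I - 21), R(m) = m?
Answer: 7/10760770 ≈ 6.5051e-7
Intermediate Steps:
J(I) = (929 + I)/(-21 + I)
1/(J(U(R(3 - 1*0), -36)) + 1537184) = 1/((929 + 35)/(-21 + 35) + 1537184) = 1/(964/14 + 1537184) = 1/((1/14)*964 + 1537184) = 1/(482/7 + 1537184) = 1/(10760770/7) = 7/10760770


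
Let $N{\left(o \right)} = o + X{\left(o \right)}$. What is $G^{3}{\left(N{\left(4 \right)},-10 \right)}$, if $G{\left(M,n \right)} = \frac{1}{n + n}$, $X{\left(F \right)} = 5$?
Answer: $- \frac{1}{8000} \approx -0.000125$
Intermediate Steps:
$N{\left(o \right)} = 5 + o$ ($N{\left(o \right)} = o + 5 = 5 + o$)
$G{\left(M,n \right)} = \frac{1}{2 n}$
$G^{3}{\left(N{\left(4 \right)},-10 \right)} = \left(\frac{1}{2 \left(-10\right)}\right)^{3} = \left(\frac{1}{2} \left(- \frac{1}{10}\right)\right)^{3} = \left(- \frac{1}{20}\right)^{3} = - \frac{1}{8000}$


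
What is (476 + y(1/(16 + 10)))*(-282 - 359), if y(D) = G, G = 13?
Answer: -313449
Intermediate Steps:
y(D) = 13
(476 + y(1/(16 + 10)))*(-282 - 359) = (476 + 13)*(-282 - 359) = 489*(-641) = -313449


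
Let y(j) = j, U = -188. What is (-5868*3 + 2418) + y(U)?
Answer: -15374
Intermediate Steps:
(-5868*3 + 2418) + y(U) = (-5868*3 + 2418) - 188 = (-17604 + 2418) - 188 = -15186 - 188 = -15374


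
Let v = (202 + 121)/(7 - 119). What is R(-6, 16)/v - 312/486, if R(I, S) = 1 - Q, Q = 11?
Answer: 73924/26163 ≈ 2.8255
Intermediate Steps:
R(I, S) = -10 (R(I, S) = 1 - 1*11 = 1 - 11 = -10)
v = -323/112 (v = 323/(-112) = 323*(-1/112) = -323/112 ≈ -2.8839)
R(-6, 16)/v - 312/486 = -10/(-323/112) - 312/486 = -10*(-112/323) - 312*1/486 = 1120/323 - 52/81 = 73924/26163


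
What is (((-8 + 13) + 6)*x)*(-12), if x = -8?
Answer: 1056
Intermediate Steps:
(((-8 + 13) + 6)*x)*(-12) = (((-8 + 13) + 6)*(-8))*(-12) = ((5 + 6)*(-8))*(-12) = (11*(-8))*(-12) = -88*(-12) = 1056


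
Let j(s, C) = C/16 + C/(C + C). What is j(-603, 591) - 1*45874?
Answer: -733385/16 ≈ -45837.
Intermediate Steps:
j(s, C) = ½ + C/16 (j(s, C) = C*(1/16) + C/((2*C)) = C/16 + C*(1/(2*C)) = C/16 + ½ = ½ + C/16)
j(-603, 591) - 1*45874 = (½ + (1/16)*591) - 1*45874 = (½ + 591/16) - 45874 = 599/16 - 45874 = -733385/16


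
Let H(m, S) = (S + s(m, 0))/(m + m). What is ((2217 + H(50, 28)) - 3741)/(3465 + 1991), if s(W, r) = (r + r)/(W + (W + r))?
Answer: -3463/12400 ≈ -0.27927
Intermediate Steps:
s(W, r) = 2*r/(r + 2*W) (s(W, r) = (2*r)/(r + 2*W) = 2*r/(r + 2*W))
H(m, S) = S/(2*m) (H(m, S) = (S + 2*0/(0 + 2*m))/(m + m) = (S + 2*0/(2*m))/((2*m)) = (S + 2*0*(1/(2*m)))*(1/(2*m)) = (S + 0)*(1/(2*m)) = S*(1/(2*m)) = S/(2*m))
((2217 + H(50, 28)) - 3741)/(3465 + 1991) = ((2217 + (½)*28/50) - 3741)/(3465 + 1991) = ((2217 + (½)*28*(1/50)) - 3741)/5456 = ((2217 + 7/25) - 3741)*(1/5456) = (55432/25 - 3741)*(1/5456) = -38093/25*1/5456 = -3463/12400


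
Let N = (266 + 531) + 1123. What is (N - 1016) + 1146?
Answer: 2050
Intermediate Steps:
N = 1920 (N = 797 + 1123 = 1920)
(N - 1016) + 1146 = (1920 - 1016) + 1146 = 904 + 1146 = 2050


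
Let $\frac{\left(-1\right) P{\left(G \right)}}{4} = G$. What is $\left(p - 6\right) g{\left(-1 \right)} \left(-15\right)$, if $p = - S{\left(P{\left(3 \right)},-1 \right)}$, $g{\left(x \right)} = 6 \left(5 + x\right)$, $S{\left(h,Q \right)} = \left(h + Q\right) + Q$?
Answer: $-2880$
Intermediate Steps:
$P{\left(G \right)} = - 4 G$
$S{\left(h,Q \right)} = h + 2 Q$ ($S{\left(h,Q \right)} = \left(Q + h\right) + Q = h + 2 Q$)
$g{\left(x \right)} = 30 + 6 x$
$p = 14$ ($p = - (\left(-4\right) 3 + 2 \left(-1\right)) = - (-12 - 2) = \left(-1\right) \left(-14\right) = 14$)
$\left(p - 6\right) g{\left(-1 \right)} \left(-15\right) = \left(14 - 6\right) \left(30 + 6 \left(-1\right)\right) \left(-15\right) = \left(14 - 6\right) \left(30 - 6\right) \left(-15\right) = 8 \cdot 24 \left(-15\right) = 192 \left(-15\right) = -2880$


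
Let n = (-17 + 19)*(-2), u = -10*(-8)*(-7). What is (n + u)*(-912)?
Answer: 514368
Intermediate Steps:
u = -560 (u = 80*(-7) = -560)
n = -4 (n = 2*(-2) = -4)
(n + u)*(-912) = (-4 - 560)*(-912) = -564*(-912) = 514368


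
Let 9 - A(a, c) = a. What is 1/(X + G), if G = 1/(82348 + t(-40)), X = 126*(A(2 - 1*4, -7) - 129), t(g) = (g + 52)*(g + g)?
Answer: -81388/1210076783 ≈ -6.7258e-5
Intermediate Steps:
A(a, c) = 9 - a
t(g) = 2*g*(52 + g) (t(g) = (52 + g)*(2*g) = 2*g*(52 + g))
X = -14868 (X = 126*((9 - (2 - 1*4)) - 129) = 126*((9 - (2 - 4)) - 129) = 126*((9 - 1*(-2)) - 129) = 126*((9 + 2) - 129) = 126*(11 - 129) = 126*(-118) = -14868)
G = 1/81388 (G = 1/(82348 + 2*(-40)*(52 - 40)) = 1/(82348 + 2*(-40)*12) = 1/(82348 - 960) = 1/81388 ≈ 1.2287e-5)
1/(X + G) = 1/(-14868 + 1/81388) = 1/(-1210076783/81388) = -81388/1210076783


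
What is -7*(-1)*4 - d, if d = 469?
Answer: -441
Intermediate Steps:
-7*(-1)*4 - d = -7*(-1)*4 - 1*469 = 7*4 - 469 = 28 - 469 = -441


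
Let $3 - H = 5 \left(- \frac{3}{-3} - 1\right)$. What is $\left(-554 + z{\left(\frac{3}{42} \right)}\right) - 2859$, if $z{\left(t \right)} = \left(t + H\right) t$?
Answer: $- \frac{668905}{196} \approx -3412.8$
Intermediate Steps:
$H = 3$ ($H = 3 - 5 \left(- \frac{3}{-3} - 1\right) = 3 - 5 \left(\left(-3\right) \left(- \frac{1}{3}\right) - 1\right) = 3 - 5 \left(1 - 1\right) = 3 - 5 \cdot 0 = 3 - 0 = 3 + 0 = 3$)
$z{\left(t \right)} = t \left(3 + t\right)$ ($z{\left(t \right)} = \left(t + 3\right) t = \left(3 + t\right) t = t \left(3 + t\right)$)
$\left(-554 + z{\left(\frac{3}{42} \right)}\right) - 2859 = \left(-554 + \frac{3}{42} \left(3 + \frac{3}{42}\right)\right) - 2859 = \left(-554 + 3 \cdot \frac{1}{42} \left(3 + 3 \cdot \frac{1}{42}\right)\right) - 2859 = \left(-554 + \frac{3 + \frac{1}{14}}{14}\right) - 2859 = \left(-554 + \frac{1}{14} \cdot \frac{43}{14}\right) - 2859 = \left(-554 + \frac{43}{196}\right) - 2859 = - \frac{108541}{196} - 2859 = - \frac{668905}{196}$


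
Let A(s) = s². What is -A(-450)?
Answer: -202500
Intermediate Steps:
-A(-450) = -1*(-450)² = -1*202500 = -202500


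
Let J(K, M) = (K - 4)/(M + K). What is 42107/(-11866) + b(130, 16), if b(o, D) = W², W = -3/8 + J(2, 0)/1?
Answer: -629531/379712 ≈ -1.6579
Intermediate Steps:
J(K, M) = (-4 + K)/(K + M)
W = -11/8 (W = -3/8 + ((-4 + 2)/(2 + 0))/1 = -3*⅛ + (-2/2)*1 = -3/8 + ((½)*(-2))*1 = -3/8 - 1*1 = -3/8 - 1 = -11/8 ≈ -1.3750)
b(o, D) = 121/64 (b(o, D) = (-11/8)² = 121/64)
42107/(-11866) + b(130, 16) = 42107/(-11866) + 121/64 = 42107*(-1/11866) + 121/64 = -42107/11866 + 121/64 = -629531/379712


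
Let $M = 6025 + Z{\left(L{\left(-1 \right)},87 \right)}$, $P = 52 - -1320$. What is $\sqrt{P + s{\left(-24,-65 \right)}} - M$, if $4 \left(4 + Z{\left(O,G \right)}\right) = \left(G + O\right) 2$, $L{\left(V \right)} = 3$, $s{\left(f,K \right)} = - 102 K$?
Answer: $-6066 + \sqrt{8002} \approx -5976.5$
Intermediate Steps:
$P = 1372$ ($P = 52 + 1320 = 1372$)
$Z{\left(O,G \right)} = -4 + \frac{G}{2} + \frac{O}{2}$ ($Z{\left(O,G \right)} = -4 + \frac{\left(G + O\right) 2}{4} = -4 + \frac{2 G + 2 O}{4} = -4 + \left(\frac{G}{2} + \frac{O}{2}\right) = -4 + \frac{G}{2} + \frac{O}{2}$)
$M = 6066$ ($M = 6025 + \left(-4 + \frac{1}{2} \cdot 87 + \frac{1}{2} \cdot 3\right) = 6025 + \left(-4 + \frac{87}{2} + \frac{3}{2}\right) = 6025 + 41 = 6066$)
$\sqrt{P + s{\left(-24,-65 \right)}} - M = \sqrt{1372 - -6630} - 6066 = \sqrt{1372 + 6630} - 6066 = \sqrt{8002} - 6066 = -6066 + \sqrt{8002}$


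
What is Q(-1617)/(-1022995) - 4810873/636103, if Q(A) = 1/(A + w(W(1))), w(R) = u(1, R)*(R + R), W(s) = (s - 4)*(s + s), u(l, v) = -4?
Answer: -7721831969016212/1020995665732965 ≈ -7.5630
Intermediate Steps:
W(s) = 2*s*(-4 + s) (W(s) = (-4 + s)*(2*s) = 2*s*(-4 + s))
w(R) = -8*R (w(R) = -4*(R + R) = -8*R)
Q(A) = 1/(48 + A) (Q(A) = 1/(A - 16*(-4 + 1)) = 1/(A - 16*(-3)) = 1/(A - 8*(-6)) = 1/(A + 48) = 1/(48 + A))
Q(-1617)/(-1022995) - 4810873/636103 = 1/((48 - 1617)*(-1022995)) - 4810873/636103 = -1/1022995/(-1569) - 4810873*1/636103 = -1/1569*(-1/1022995) - 4810873/636103 = 1/1605079155 - 4810873/636103 = -7721831969016212/1020995665732965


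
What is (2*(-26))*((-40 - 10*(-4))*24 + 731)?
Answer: -38012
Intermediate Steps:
(2*(-26))*((-40 - 10*(-4))*24 + 731) = -52*((-40 + 40)*24 + 731) = -52*(0*24 + 731) = -52*(0 + 731) = -52*731 = -38012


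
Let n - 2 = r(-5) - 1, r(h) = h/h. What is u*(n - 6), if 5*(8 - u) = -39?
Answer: -316/5 ≈ -63.200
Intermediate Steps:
r(h) = 1
u = 79/5 (u = 8 - ⅕*(-39) = 8 + 39/5 = 79/5 ≈ 15.800)
n = 2 (n = 2 + (1 - 1) = 2 + 0 = 2)
u*(n - 6) = 79*(2 - 6)/5 = (79/5)*(-4) = -316/5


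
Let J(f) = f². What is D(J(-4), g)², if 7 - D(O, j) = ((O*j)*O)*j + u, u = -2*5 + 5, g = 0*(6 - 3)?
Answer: 144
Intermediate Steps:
g = 0 (g = 0*3 = 0)
u = -5 (u = -10 + 5 = -5)
D(O, j) = 12 - O²*j² (D(O, j) = 7 - (((O*j)*O)*j - 5) = 7 - ((j*O²)*j - 5) = 7 - (O²*j² - 5) = 7 - (-5 + O²*j²) = 7 + (5 - O²*j²) = 12 - O²*j²)
D(J(-4), g)² = (12 - 1*((-4)²)²*0²)² = (12 - 1*16²*0)² = (12 - 1*256*0)² = (12 + 0)² = 12² = 144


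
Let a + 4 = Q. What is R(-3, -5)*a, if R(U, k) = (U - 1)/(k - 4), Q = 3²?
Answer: 20/9 ≈ 2.2222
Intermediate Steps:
Q = 9
a = 5 (a = -4 + 9 = 5)
R(U, k) = (-1 + U)/(-4 + k)
R(-3, -5)*a = ((-1 - 3)/(-4 - 5))*5 = (-4/(-9))*5 = -⅑*(-4)*5 = (4/9)*5 = 20/9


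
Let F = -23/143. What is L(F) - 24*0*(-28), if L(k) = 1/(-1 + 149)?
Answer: 1/148 ≈ 0.0067568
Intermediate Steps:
F = -23/143 (F = -23*1/143 = -23/143 ≈ -0.16084)
L(k) = 1/148
L(F) - 24*0*(-28) = 1/148 - 24*0*(-28) = 1/148 - 0*(-28) = 1/148 - 1*0 = 1/148 + 0 = 1/148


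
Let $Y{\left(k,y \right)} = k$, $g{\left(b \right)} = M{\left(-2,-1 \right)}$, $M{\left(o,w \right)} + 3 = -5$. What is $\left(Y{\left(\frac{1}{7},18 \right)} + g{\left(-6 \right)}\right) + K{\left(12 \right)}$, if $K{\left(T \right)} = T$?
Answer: $\frac{29}{7} \approx 4.1429$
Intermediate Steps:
$M{\left(o,w \right)} = -8$ ($M{\left(o,w \right)} = -3 - 5 = -8$)
$g{\left(b \right)} = -8$
$\left(Y{\left(\frac{1}{7},18 \right)} + g{\left(-6 \right)}\right) + K{\left(12 \right)} = \left(\frac{1}{7} - 8\right) + 12 = - \frac{55}{7} + 12 = \frac{29}{7}$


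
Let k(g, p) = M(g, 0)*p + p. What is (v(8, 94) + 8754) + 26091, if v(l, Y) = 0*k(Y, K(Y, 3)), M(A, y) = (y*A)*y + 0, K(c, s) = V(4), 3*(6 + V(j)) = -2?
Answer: 34845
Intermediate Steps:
V(j) = -20/3 (V(j) = -6 + (⅓)*(-2) = -6 - ⅔ = -20/3)
K(c, s) = -20/3
M(A, y) = A*y² (M(A, y) = (A*y)*y + 0 = A*y² + 0 = A*y²)
k(g, p) = p (k(g, p) = (g*0²)*p + p = (g*0)*p + p = 0*p + p = 0 + p = p)
v(l, Y) = 0 (v(l, Y) = 0*(-20/3) = 0)
(v(8, 94) + 8754) + 26091 = (0 + 8754) + 26091 = 8754 + 26091 = 34845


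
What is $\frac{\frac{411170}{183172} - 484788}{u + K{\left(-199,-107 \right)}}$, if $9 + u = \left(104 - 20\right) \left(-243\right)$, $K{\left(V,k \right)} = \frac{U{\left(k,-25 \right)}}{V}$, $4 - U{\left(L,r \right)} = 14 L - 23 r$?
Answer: $\frac{8835518048417}{372270163716} \approx 23.734$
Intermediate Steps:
$U{\left(L,r \right)} = 4 - 14 L + 23 r$ ($U{\left(L,r \right)} = 4 - \left(14 L - 23 r\right) = 4 - \left(- 23 r + 14 L\right) = 4 - 14 L + 23 r$)
$K{\left(V,k \right)} = \frac{-571 - 14 k}{V}$ ($K{\left(V,k \right)} = \frac{4 - 14 k + 23 \left(-25\right)}{V} = \frac{4 - 14 k - 575}{V} = \frac{-571 - 14 k}{V}$)
$u = -20421$ ($u = -9 + \left(104 - 20\right) \left(-243\right) = -9 + 84 \left(-243\right) = -9 - 20412 = -20421$)
$\frac{\frac{411170}{183172} - 484788}{u + K{\left(-199,-107 \right)}} = \frac{\frac{411170}{183172} - 484788}{-20421 + \frac{-571 - -1498}{-199}} = \frac{411170 \cdot \frac{1}{183172} - 484788}{-20421 - \frac{-571 + 1498}{199}} = \frac{\frac{205585}{91586} - 484788}{-20421 - \frac{927}{199}} = - \frac{44399588183}{91586 \left(-20421 - \frac{927}{199}\right)} = - \frac{44399588183}{91586 \left(- \frac{4064706}{199}\right)} = \left(- \frac{44399588183}{91586}\right) \left(- \frac{199}{4064706}\right) = \frac{8835518048417}{372270163716}$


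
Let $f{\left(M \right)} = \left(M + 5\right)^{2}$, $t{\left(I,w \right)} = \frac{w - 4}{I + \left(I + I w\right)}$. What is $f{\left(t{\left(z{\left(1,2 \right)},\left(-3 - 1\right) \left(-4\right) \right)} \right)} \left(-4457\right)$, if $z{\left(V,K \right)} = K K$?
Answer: $- \frac{4283177}{36} \approx -1.1898 \cdot 10^{5}$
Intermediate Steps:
$z{\left(V,K \right)} = K^{2}$
$t{\left(I,w \right)} = \frac{-4 + w}{2 I + I w}$
$f{\left(M \right)} = \left(5 + M\right)^{2}$
$f{\left(t{\left(z{\left(1,2 \right)},\left(-3 - 1\right) \left(-4\right) \right)} \right)} \left(-4457\right) = \left(5 + \frac{-4 + \left(-3 - 1\right) \left(-4\right)}{2^{2} \left(2 + \left(-3 - 1\right) \left(-4\right)\right)}\right)^{2} \left(-4457\right) = \left(5 + \frac{-4 - -16}{4 \left(2 - -16\right)}\right)^{2} \left(-4457\right) = \left(5 + \frac{-4 + 16}{4 \left(2 + 16\right)}\right)^{2} \left(-4457\right) = \left(5 + \frac{1}{4} \cdot \frac{1}{18} \cdot 12\right)^{2} \left(-4457\right) = \left(5 + \frac{1}{6}\right)^{2} \left(-4457\right) = \left(\frac{31}{6}\right)^{2} \left(-4457\right) = \frac{961}{36} \left(-4457\right) = - \frac{4283177}{36}$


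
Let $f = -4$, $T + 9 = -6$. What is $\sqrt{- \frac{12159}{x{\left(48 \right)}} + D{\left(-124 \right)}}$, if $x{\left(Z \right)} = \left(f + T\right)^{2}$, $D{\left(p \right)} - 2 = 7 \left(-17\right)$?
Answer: $\frac{6 i \sqrt{1511}}{19} \approx 12.275 i$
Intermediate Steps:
$T = -15$ ($T = -9 - 6 = -15$)
$D{\left(p \right)} = -117$ ($D{\left(p \right)} = 2 + 7 \left(-17\right) = 2 - 119 = -117$)
$x{\left(Z \right)} = 361$ ($x{\left(Z \right)} = \left(-4 - 15\right)^{2} = \left(-19\right)^{2} = 361$)
$\sqrt{- \frac{12159}{x{\left(48 \right)}} + D{\left(-124 \right)}} = \sqrt{- \frac{12159}{361} - 117} = \sqrt{- \frac{54396}{361}} = \frac{6 i \sqrt{1511}}{19}$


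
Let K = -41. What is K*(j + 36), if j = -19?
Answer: -697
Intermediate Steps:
K*(j + 36) = -41*(-19 + 36) = -41*17 = -697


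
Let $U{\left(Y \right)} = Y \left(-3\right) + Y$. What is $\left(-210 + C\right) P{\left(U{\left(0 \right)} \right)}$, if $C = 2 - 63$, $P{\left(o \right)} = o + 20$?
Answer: $-5420$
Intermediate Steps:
$U{\left(Y \right)} = - 2 Y$ ($U{\left(Y \right)} = - 3 Y + Y = - 2 Y$)
$P{\left(o \right)} = 20 + o$
$C = -61$ ($C = 2 - 63 = -61$)
$\left(-210 + C\right) P{\left(U{\left(0 \right)} \right)} = \left(-210 - 61\right) \left(20 - 0\right) = - 271 \left(20 + 0\right) = \left(-271\right) 20 = -5420$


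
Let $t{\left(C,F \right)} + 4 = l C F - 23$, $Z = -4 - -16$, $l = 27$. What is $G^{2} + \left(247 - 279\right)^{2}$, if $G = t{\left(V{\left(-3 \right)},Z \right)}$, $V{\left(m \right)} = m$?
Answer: $999025$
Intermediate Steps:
$Z = 12$ ($Z = -4 + 16 = 12$)
$t{\left(C,F \right)} = -27 + 27 C F$ ($t{\left(C,F \right)} = -4 + \left(27 C F - 23\right) = -4 + \left(-23 + 27 C F\right) = -27 + 27 C F$)
$G = -999$ ($G = -27 + 27 \left(-3\right) 12 = -27 - 972 = -999$)
$G^{2} + \left(247 - 279\right)^{2} = \left(-999\right)^{2} + \left(247 - 279\right)^{2} = 998001 + \left(-32\right)^{2} = 998001 + 1024 = 999025$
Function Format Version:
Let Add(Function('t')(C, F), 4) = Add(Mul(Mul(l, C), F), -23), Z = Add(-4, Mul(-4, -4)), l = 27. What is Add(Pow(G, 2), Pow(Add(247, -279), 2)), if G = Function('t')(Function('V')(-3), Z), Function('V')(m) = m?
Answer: 999025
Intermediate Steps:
Z = 12 (Z = Add(-4, 16) = 12)
Function('t')(C, F) = Add(-27, Mul(27, C, F)) (Function('t')(C, F) = Add(-4, Add(Mul(Mul(27, C), F), -23)) = Add(-4, Add(Mul(27, C, F), -23)) = Add(-4, Add(-23, Mul(27, C, F))) = Add(-27, Mul(27, C, F)))
G = -999 (G = Add(-27, Mul(27, -3, 12)) = Add(-27, -972) = -999)
Add(Pow(G, 2), Pow(Add(247, -279), 2)) = Add(Pow(-999, 2), Pow(Add(247, -279), 2)) = Add(998001, Pow(-32, 2)) = Add(998001, 1024) = 999025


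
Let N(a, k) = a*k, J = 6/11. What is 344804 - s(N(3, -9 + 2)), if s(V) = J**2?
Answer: 41721248/121 ≈ 3.4480e+5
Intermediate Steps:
J = 6/11 (J = 6*(1/11) = 6/11 ≈ 0.54545)
s(V) = 36/121 (s(V) = (6/11)**2 = 36/121)
344804 - s(N(3, -9 + 2)) = 344804 - 1*36/121 = 344804 - 36/121 = 41721248/121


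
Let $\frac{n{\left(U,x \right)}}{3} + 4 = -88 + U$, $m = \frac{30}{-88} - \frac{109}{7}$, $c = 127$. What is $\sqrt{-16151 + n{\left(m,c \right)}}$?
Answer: $\frac{i \sqrt{390714863}}{154} \approx 128.35 i$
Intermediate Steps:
$m = - \frac{4901}{308}$ ($m = 30 \left(- \frac{1}{88}\right) - \frac{109}{7} = - \frac{15}{44} - \frac{109}{7} = - \frac{4901}{308} \approx -15.912$)
$n{\left(U,x \right)} = -276 + 3 U$ ($n{\left(U,x \right)} = -12 + 3 \left(-88 + U\right) = -12 + \left(-264 + 3 U\right) = -276 + 3 U$)
$\sqrt{-16151 + n{\left(m,c \right)}} = \sqrt{-16151 + \left(-276 + 3 \left(- \frac{4901}{308}\right)\right)} = \sqrt{-16151 - \frac{99711}{308}} = \sqrt{- \frac{5074219}{308}} = \frac{i \sqrt{390714863}}{154}$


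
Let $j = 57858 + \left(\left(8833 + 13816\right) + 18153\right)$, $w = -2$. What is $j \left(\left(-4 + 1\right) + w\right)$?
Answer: $-493300$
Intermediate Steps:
$j = 98660$ ($j = 57858 + \left(22649 + 18153\right) = 57858 + 40802 = 98660$)
$j \left(\left(-4 + 1\right) + w\right) = 98660 \left(\left(-4 + 1\right) - 2\right) = 98660 \left(-3 - 2\right) = 98660 \left(-5\right) = -493300$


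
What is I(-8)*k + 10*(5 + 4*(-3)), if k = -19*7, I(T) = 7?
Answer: -1001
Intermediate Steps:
k = -133
I(-8)*k + 10*(5 + 4*(-3)) = 7*(-133) + 10*(5 + 4*(-3)) = -931 + 10*(5 - 12) = -931 + 10*(-7) = -931 - 70 = -1001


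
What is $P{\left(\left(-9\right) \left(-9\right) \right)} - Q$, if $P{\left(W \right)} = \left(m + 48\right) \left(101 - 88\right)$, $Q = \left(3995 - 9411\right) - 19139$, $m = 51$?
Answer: $25842$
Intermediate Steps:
$Q = -24555$ ($Q = \left(3995 - 9411\right) - 19139 = -5416 - 19139 = -24555$)
$P{\left(W \right)} = 1287$ ($P{\left(W \right)} = \left(51 + 48\right) \left(101 - 88\right) = 99 \cdot 13 = 1287$)
$P{\left(\left(-9\right) \left(-9\right) \right)} - Q = 1287 - -24555 = 1287 + 24555 = 25842$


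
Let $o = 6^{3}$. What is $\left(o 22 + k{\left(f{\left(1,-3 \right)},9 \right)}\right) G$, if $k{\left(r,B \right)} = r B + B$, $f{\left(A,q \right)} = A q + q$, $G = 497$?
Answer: $2339379$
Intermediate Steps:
$o = 216$
$f{\left(A,q \right)} = q + A q$
$k{\left(r,B \right)} = B + B r$ ($k{\left(r,B \right)} = B r + B = B + B r$)
$\left(o 22 + k{\left(f{\left(1,-3 \right)},9 \right)}\right) G = \left(216 \cdot 22 + 9 \left(1 - 3 \left(1 + 1\right)\right)\right) 497 = \left(4752 + 9 \left(1 - 6\right)\right) 497 = \left(4752 + 9 \left(-5\right)\right) 497 = \left(4752 - 45\right) 497 = 4707 \cdot 497 = 2339379$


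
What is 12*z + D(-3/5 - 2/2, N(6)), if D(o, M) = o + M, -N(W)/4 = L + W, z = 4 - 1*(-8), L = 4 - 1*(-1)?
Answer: 492/5 ≈ 98.400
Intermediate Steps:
L = 5 (L = 4 + 1 = 5)
z = 12 (z = 4 + 8 = 12)
N(W) = -20 - 4*W (N(W) = -4*(5 + W) = -20 - 4*W)
D(o, M) = M + o
12*z + D(-3/5 - 2/2, N(6)) = 12*12 + ((-20 - 4*6) + (-3/5 - 2/2)) = 144 + ((-20 - 24) + (-3*⅕ - 2*½)) = 144 + (-44 + (-⅗ - 1)) = 144 + (-44 - 8/5) = 144 - 228/5 = 492/5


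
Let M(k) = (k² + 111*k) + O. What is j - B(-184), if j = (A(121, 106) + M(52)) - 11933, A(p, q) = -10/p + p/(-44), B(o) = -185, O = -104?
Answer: -1635355/484 ≈ -3378.8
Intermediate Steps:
M(k) = -104 + k² + 111*k (M(k) = (k² + 111*k) - 104 = -104 + k² + 111*k)
A(p, q) = -10/p - p/44 (A(p, q) = -10/p + p*(-1/44) = -10/p - p/44)
j = -1724895/484 (j = ((-10/121 - 1/44*121) + (-104 + 52² + 111*52)) - 11933 = ((-10*1/121 - 11/4) + (-104 + 2704 + 5772)) - 11933 = ((-10/121 - 11/4) + 8372) - 11933 = (-1371/484 + 8372) - 11933 = 4050677/484 - 11933 = -1724895/484 ≈ -3563.8)
j - B(-184) = -1724895/484 - 1*(-185) = -1724895/484 + 185 = -1635355/484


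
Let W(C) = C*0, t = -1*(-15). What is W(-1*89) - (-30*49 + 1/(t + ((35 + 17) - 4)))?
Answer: 92609/63 ≈ 1470.0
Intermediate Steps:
t = 15
W(C) = 0
W(-1*89) - (-30*49 + 1/(t + ((35 + 17) - 4))) = 0 - (-30*49 + 1/(15 + ((35 + 17) - 4))) = 0 - (-1470 + 1/(15 + (52 - 4))) = 0 - (-1470 + 1/(15 + 48)) = 0 - (-1470 + 1/63) = 0 - 1*(-92609/63) = 0 + 92609/63 = 92609/63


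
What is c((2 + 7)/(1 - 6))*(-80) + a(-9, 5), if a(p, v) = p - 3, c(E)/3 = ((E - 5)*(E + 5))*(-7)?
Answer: -182844/5 ≈ -36569.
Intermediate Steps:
c(E) = -21*(-5 + E)*(5 + E) (c(E) = 3*(((E - 5)*(E + 5))*(-7)) = 3*(((-5 + E)*(5 + E))*(-7)) = 3*(-7*(-5 + E)*(5 + E)) = -21*(-5 + E)*(5 + E))
a(p, v) = -3 + p
c((2 + 7)/(1 - 6))*(-80) + a(-9, 5) = (525 - 21*(2 + 7)²/(1 - 6)²)*(-80) + (-3 - 9) = (525 - 21*(9/(-5))²)*(-80) - 12 = (525 - 21*(9*(-⅕))²)*(-80) - 12 = (525 - 21*(-9/5)²)*(-80) - 12 = (525 - 21*81/25)*(-80) - 12 = (525 - 1701/25)*(-80) - 12 = (11424/25)*(-80) - 12 = -182784/5 - 12 = -182844/5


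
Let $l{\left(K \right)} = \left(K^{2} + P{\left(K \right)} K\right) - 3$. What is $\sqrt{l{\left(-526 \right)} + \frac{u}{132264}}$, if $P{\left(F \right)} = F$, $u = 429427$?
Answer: $\frac{\sqrt{268894848662462}}{22044} \approx 743.88$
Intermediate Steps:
$l{\left(K \right)} = -3 + 2 K^{2}$ ($l{\left(K \right)} = \left(K^{2} + K K\right) - 3 = \left(K^{2} + K^{2}\right) - 3 = 2 K^{2} - 3 = -3 + 2 K^{2}$)
$\sqrt{l{\left(-526 \right)} + \frac{u}{132264}} = \sqrt{\left(-3 + 2 \left(-526\right)^{2}\right) + \frac{429427}{132264}} = \sqrt{\left(-3 + 2 \cdot 276676\right) + 429427 \cdot \frac{1}{132264}} = \sqrt{\left(-3 + 553352\right) + \frac{429427}{132264}} = \sqrt{553349 + \frac{429427}{132264}} = \sqrt{\frac{73188581563}{132264}} = \frac{\sqrt{268894848662462}}{22044}$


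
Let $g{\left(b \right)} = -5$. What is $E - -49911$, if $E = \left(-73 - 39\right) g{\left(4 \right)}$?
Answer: $50471$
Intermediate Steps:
$E = 560$ ($E = \left(-73 - 39\right) \left(-5\right) = \left(-112\right) \left(-5\right) = 560$)
$E - -49911 = 560 - -49911 = 560 + 49911 = 50471$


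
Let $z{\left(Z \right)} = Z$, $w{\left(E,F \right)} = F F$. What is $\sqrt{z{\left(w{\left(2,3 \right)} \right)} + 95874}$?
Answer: $\sqrt{95883} \approx 309.65$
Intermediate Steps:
$w{\left(E,F \right)} = F^{2}$
$\sqrt{z{\left(w{\left(2,3 \right)} \right)} + 95874} = \sqrt{3^{2} + 95874} = \sqrt{9 + 95874} = \sqrt{95883}$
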